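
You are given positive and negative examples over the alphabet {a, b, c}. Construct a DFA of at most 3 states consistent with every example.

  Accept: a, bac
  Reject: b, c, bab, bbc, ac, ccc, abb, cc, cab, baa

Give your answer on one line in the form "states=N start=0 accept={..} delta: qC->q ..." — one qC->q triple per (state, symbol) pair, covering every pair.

states=3 start=0 accept={0} delta: 0a->0 0b->1 0c->1 1a->2 1b->1 1c->1 2a->1 2b->1 2c->0

Grow the machine one transition at a time. Run the examples from 0; the earliest place one falls off (shortest prefix, ties alphabetical) gets sent to the lowest-numbered state that keeps every Accept/Reject pair distinguishable — a pair clashes when both reach the same state with identical unread suffix — and to a fresh state only if none does.
a: 0a undefined. 0a->0: ok.
b: 0b undefined. 0b->0: no, a/b meet in 0. Open state 1: 0b->1.
c: 0c undefined. 0c->0: no, a/c meet in 0. 0c->1: ok.
ba: 1a undefined. 1a->0: no, a/baa meet in 0. 1a->1: no, bac/cc meet in 1 with "c" left. Open state 2: 1a->2.
bb: 1b undefined. 1b->0: no, a/abb meet in 0. 1b->1: ok.
cc: 1c undefined. 1c->0: no, a/bbc meet in 0. 1c->1: ok.
baa: 2a undefined. 2a->0: no, a/baa meet in 0. 2a->1: ok.
bab: 2b undefined. 2b->0: no, a/bab meet in 0. 2b->1: ok.
bac: 2c undefined. 2c->0: ok.
All examples now run through 3 states with every (state, symbol) defined. Accept strings end in {0}, Reject strings end in {1}; accept={0}.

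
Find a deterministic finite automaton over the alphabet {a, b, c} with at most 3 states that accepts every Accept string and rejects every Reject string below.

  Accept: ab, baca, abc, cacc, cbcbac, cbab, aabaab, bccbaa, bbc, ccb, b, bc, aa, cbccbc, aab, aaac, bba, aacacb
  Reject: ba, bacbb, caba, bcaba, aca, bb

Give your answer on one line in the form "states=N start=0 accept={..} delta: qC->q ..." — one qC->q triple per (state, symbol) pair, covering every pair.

Grow the machine one transition at a time. Run the examples from 0; the earliest place one falls off (shortest prefix, ties alphabetical) gets sent to the lowest-numbered state that keeps every Accept/Reject pair distinguishable — a pair clashes when both reach the same state with identical unread suffix — and to a fresh state only if none does.
a: 0a undefined. 0a->0: ok.
b: 0b undefined. 0b->0: no, ab/ba meet in 0. Open state 1: 0b->1.
c: 0c undefined. 0c->0: no, cacc/aca meet in 0. 0c->1: ok.
ba: 1a undefined. 1a->0: no, baca/ba meet in 0. 1a->1: no, ab/ba meet in 1. Open state 2: 1a->2.
bb: 1b undefined. 1b->0: no, aa/bb meet in 0. 1b->1: no, ab/bb meet in 1. 1b->2: ok.
bc: 1c undefined. 1c->0: ok.
bac: 2c undefined. 2c->0: ok.
bba: 2a undefined. 2a->0: ok.
cab: 2b undefined. 2b->0: no, baca/caba meet in 0. 2b->1: ok.
All examples now run through 3 states with every (state, symbol) defined. Accept strings end in {0,1}, Reject strings end in {2}; accept={0,1}.

states=3 start=0 accept={0,1} delta: 0a->0 0b->1 0c->1 1a->2 1b->2 1c->0 2a->0 2b->1 2c->0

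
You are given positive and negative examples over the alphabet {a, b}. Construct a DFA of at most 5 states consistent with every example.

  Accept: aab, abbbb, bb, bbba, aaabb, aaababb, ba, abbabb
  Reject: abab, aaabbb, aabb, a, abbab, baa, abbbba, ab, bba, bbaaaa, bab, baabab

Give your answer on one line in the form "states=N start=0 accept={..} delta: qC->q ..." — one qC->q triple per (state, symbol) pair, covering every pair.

Grow the machine one transition at a time. Run the examples from 0; the earliest place one falls off (shortest prefix, ties alphabetical) gets sent to the lowest-numbered state that keeps every Accept/Reject pair distinguishable — a pair clashes when both reach the same state with identical unread suffix — and to a fresh state only if none does.
a: 0a undefined. 0a->0: no, aab/ab meet in 0 with "b" left. Open state 1: 0a->1.
b: 0b undefined. 0b->0: no, bbba/a meet in 1. 0b->1: no, aab/bab meet in 1 with "ab" left. Open state 2: 0b->2.
aa: 1a undefined. 1a->0: no, bb/aabb meet in 2 with "b" left. 1a->1: no, aab/ab meet in 1 with "b" left. 1a->2: ok.
ab: 1b undefined. 1b->0: no, abbbb/aabb meet in 2 with "bb" left. 1b->1: no, aab/abab meet in 2 with "b" left. 1b->2: ok.
ba: 2a undefined. 2a->0: ok.
bb: 2b undefined. 2b->0: ok.
All examples now run through 3 states with every (state, symbol) defined. Accept strings end in {0}, Reject strings end in {1,2}; accept={0}.

states=3 start=0 accept={0} delta: 0a->1 0b->2 1a->2 1b->2 2a->0 2b->0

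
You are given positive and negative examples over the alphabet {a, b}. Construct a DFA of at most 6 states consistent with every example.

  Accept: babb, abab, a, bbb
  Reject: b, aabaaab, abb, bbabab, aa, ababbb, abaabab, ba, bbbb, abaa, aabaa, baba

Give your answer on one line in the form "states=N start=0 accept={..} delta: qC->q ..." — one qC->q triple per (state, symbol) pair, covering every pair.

Grow the machine one transition at a time. Run the examples from 0; the earliest place one falls off (shortest prefix, ties alphabetical) gets sent to the lowest-numbered state that keeps every Accept/Reject pair distinguishable — a pair clashes when both reach the same state with identical unread suffix — and to a fresh state only if none does.
a: 0a undefined. 0a->0: no, a/aa meet in 0. Open state 1: 0a->1.
b: 0b undefined. 0b->0: no, babb/abb meet in 1 with "bb" left. 0b->1: no, a/b meet in 1. Open state 2: 0b->2.
aa: 1a undefined. 1a->0: ok.
ab: 1b undefined. 1b->0: no, abab/aa meet in 0. 1b->1: no, abab/b meet in 2. 1b->2: ok.
ba: 2a undefined. 2a->0: no, babb/abb meet in 2 with "b" left. 2a->1: no, babb/abb meet in 2 with "b" left. 2a->2: no, abab/aabaaab meet in 2 with "b" left. Open state 3: 2a->3.
bb: 2b undefined. 2b->0: no, abab/bbabab meet in 3 with "b" left. 2b->1: no, abab/bbabab meet in 3 with "b" left. 2b->2: no, bbb/b meet in 2. 2b->3: no, babb/bbbb meet in 3 with "bb" left. Open state 4: 2b->4.
bab: 3b undefined. 3b->0: no, babb/b meet in 2. 3b->1: no, babb/b meet in 2. 3b->2: no, babb/abb meet in 4. 3b->3: no, babb/ababbb meet in 3. 3b->4: no, abab/abb meet in 4. Open state 5: 3b->5.
bba: 4a undefined. 4a->0: no, abab/bbabab meet in 5. 4a->1: no, abab/bbabab meet in 5. 4a->2: ok.
bbb: 4b undefined. 4b->0: no, bbb/aa meet in 0. 4b->1: ok.
abaa: 3a undefined. 3a->0: no, abab/abaabab meet in 5. 3a->1: no, abab/abaabab meet in 5. 3a->2: no, abab/aabaaab meet in 5. 3a->3: no, abab/aabaaab meet in 5. 3a->4: ok.
baba: 5a undefined. 5a->0: ok.
babb: 5b undefined. 5b->0: no, babb/aa meet in 0. 5b->1: ok.
All examples now run through 6 states with every (state, symbol) defined. Accept strings end in {1,5}, Reject strings end in {0,2,3,4}; accept={1,5}.

states=6 start=0 accept={1,5} delta: 0a->1 0b->2 1a->0 1b->2 2a->3 2b->4 3a->4 3b->5 4a->2 4b->1 5a->0 5b->1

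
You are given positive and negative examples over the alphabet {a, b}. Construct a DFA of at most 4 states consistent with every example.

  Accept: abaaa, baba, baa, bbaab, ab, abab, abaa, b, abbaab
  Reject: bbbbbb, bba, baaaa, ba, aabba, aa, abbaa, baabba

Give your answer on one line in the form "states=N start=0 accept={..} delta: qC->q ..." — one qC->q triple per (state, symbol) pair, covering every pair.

Fold the examples into a partial DFA from state 0: repeatedly fix the first undefined (state, symbol) met by the shortest-then-alphabetical prefix, trying targets in increasing order and rejecting any under which an Accept and a Reject string meet in one state with the same remainder; add a state when all current targets are rejected. Accepting states are where Accept strings end.
a: 0a undefined. 0a->0: ok.
b: 0b undefined. 0b->0: no, abaaa/bbbbbb meet in 0. Open state 1: 0b->1.
ba: 1a undefined. 1a->0: no, abaaa/baaaa meet in 0. 1a->1: no, abaaa/baaaa meet in 1. Open state 2: 1a->2.
bb: 1b undefined. 1b->0: ok.
baa: 2a undefined. 2a->0: no, abaaa/bbbbbb meet in 0. 2a->1: no, abaaa/ba meet in 2. 2a->2: no, abaaa/baaaa meet in 2. Open state 3: 2a->3.
bab: 2b undefined. 2b->0: no, baba/bbbbbb meet in 0. 2b->1: no, baba/ba meet in 2. 2b->2: no, abab/ba meet in 2. 2b->3: ok.
baaa: 3a undefined. 3a->0: no, abaaa/bbbbbb meet in 0. 3a->1: ok.
baab: 3b undefined. 3b->0: ok.
All examples now run through 4 states with every (state, symbol) defined. Accept strings end in {1,3}, Reject strings end in {0,2}; accept={1,3}.

states=4 start=0 accept={1,3} delta: 0a->0 0b->1 1a->2 1b->0 2a->3 2b->3 3a->1 3b->0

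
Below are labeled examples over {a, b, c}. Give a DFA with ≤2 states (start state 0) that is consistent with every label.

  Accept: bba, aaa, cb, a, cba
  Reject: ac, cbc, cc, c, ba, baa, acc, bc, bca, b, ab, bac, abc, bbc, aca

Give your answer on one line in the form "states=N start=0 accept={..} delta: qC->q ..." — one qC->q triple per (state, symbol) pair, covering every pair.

states=2 start=0 accept={0} delta: 0a->0 0b->1 0c->1 1a->1 1b->0 1c->1

State merging on the prefix tree: take the shortest (then alphabetical) example prefix whose next move is undefined and point that move at state 0, else 1, else 2, ...; a target is out if some Accept/Reject pair would then sit in one state with the same input left (inseparable). If every existing state is out, open a new one.
a: 0a undefined. 0a->0: ok.
b: 0b undefined. 0b->0: no, bba/ba meet in 0. Open state 1: 0b->1.
c: 0c undefined. 0c->0: no, aaa/ac meet in 0. 0c->1: ok.
ba: 1a undefined. 1a->0: no, aaa/ba meet in 0. 1a->1: ok.
bb: 1b undefined. 1b->0: ok.
bc: 1c undefined. 1c->0: no, bba/cc meet in 0. 1c->1: ok.
All examples now run through 2 states with every (state, symbol) defined. Accept strings end in {0}, Reject strings end in {1}; accept={0}.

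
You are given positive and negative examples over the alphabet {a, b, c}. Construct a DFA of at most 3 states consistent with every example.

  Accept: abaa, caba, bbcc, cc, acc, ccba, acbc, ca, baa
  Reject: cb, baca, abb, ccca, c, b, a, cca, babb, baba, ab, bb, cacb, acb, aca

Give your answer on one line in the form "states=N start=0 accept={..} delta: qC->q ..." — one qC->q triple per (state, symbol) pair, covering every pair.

Fold the examples into a partial DFA from state 0: repeatedly fix the first undefined (state, symbol) met by the shortest-then-alphabetical prefix, trying targets in increasing order and rejecting any under which an Accept and a Reject string meet in one state with the same remainder; add a state when all current targets are rejected. Accepting states are where Accept strings end.
a: 0a undefined. 0a->0: no, ca/aca meet in 0 with "ca" left. Open state 1: 0a->1.
b: 0b undefined. 0b->0: ok.
c: 0c undefined. 0c->0: no, caba/baba meet in 1 with "ba" left. 0c->1: ok.
ab: 1b undefined. 1b->0: ok.
ac: 1c undefined. 1c->0: no, abaa/ccca meet in 1 with "a" left. 1c->1: no, abaa/baca meet in 1 with "a" left. Open state 2: 1c->2.
ca: 1a undefined. 1a->0: no, abaa/cb meet in 0. 1a->1: no, abaa/c meet in 1. 1a->2: ok.
aca: 2a undefined. 2a->0: ok.
acb: 2b undefined. 2b->0: no, caba/c meet in 1. 2b->1: ok.
acc: 2c undefined. 2c->0: no, acc/cb meet in 0. 2c->1: no, abaa/ccca meet in 2. 2c->2: ok.
All examples now run through 3 states with every (state, symbol) defined. Accept strings end in {2}, Reject strings end in {0,1}; accept={2}.

states=3 start=0 accept={2} delta: 0a->1 0b->0 0c->1 1a->2 1b->0 1c->2 2a->0 2b->1 2c->2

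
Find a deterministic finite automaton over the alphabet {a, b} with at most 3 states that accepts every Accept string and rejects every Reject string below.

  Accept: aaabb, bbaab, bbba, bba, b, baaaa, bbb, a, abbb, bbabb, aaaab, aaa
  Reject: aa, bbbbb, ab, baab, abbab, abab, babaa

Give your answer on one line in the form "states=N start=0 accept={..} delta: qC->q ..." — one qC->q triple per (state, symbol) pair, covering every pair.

Grow the machine one transition at a time. Run the examples from 0; the earliest place one falls off (shortest prefix, ties alphabetical) gets sent to the lowest-numbered state that keeps every Accept/Reject pair distinguishable — a pair clashes when both reach the same state with identical unread suffix — and to a fresh state only if none does.
a: 0a undefined. 0a->0: no, b/ab meet in 0 with "b" left. Open state 1: 0a->1.
b: 0b undefined. 0b->0: no, bbaab/baab meet in 1 with "ab" left. 0b->1: ok.
aa: 1a undefined. 1a->0: no, b/babaa meet in 1. 1a->1: no, b/aa meet in 1. Open state 2: 1a->2.
ab: 1b undefined. 1b->0: no, bbaab/abbab meet in 2 with "b" left. 1b->1: no, bbaab/baab meet in 2 with "ab" left. 1b->2: ok.
aaa: 2a undefined. 2a->0: no, aaabb/aa meet in 2. 2a->1: ok.
abb: 2b undefined. 2b->0: ok.
All examples now run through 3 states with every (state, symbol) defined. Accept strings end in {0,1}, Reject strings end in {2}; accept={0,1}.

states=3 start=0 accept={0,1} delta: 0a->1 0b->1 1a->2 1b->2 2a->1 2b->0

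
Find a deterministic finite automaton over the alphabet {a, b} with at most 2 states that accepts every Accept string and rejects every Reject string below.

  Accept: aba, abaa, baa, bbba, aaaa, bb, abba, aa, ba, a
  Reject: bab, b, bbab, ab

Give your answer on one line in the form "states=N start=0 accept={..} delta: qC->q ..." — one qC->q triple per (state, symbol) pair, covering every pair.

states=2 start=0 accept={0} delta: 0a->0 0b->1 1a->0 1b->0

State merging on the prefix tree: take the shortest (then alphabetical) example prefix whose next move is undefined and point that move at state 0, else 1, else 2, ...; a target is out if some Accept/Reject pair would then sit in one state with the same input left (inseparable). If every existing state is out, open a new one.
a: 0a undefined. 0a->0: ok.
b: 0b undefined. 0b->0: no, aba/bab meet in 0. Open state 1: 0b->1.
ba: 1a undefined. 1a->0: ok.
bb: 1b undefined. 1b->0: ok.
All examples now run through 2 states with every (state, symbol) defined. Accept strings end in {0}, Reject strings end in {1}; accept={0}.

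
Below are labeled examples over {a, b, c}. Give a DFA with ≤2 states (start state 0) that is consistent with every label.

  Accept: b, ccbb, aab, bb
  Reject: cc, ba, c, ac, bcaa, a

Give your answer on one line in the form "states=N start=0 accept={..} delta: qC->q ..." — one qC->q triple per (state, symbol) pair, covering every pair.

states=2 start=0 accept={1} delta: 0a->0 0b->1 0c->0 1a->0 1b->1 1c->0

Fold the examples into a partial DFA from state 0: repeatedly fix the first undefined (state, symbol) met by the shortest-then-alphabetical prefix, trying targets in increasing order and rejecting any under which an Accept and a Reject string meet in one state with the same remainder; add a state when all current targets are rejected. Accepting states are where Accept strings end.
a: 0a undefined. 0a->0: ok.
b: 0b undefined. 0b->0: no, b/ba meet in 0. Open state 1: 0b->1.
c: 0c undefined. 0c->0: ok.
ba: 1a undefined. 1a->0: ok.
bb: 1b undefined. 1b->0: no, ccbb/cc meet in 0. 1b->1: ok.
bc: 1c undefined. 1c->0: ok.
All examples now run through 2 states with every (state, symbol) defined. Accept strings end in {1}, Reject strings end in {0}; accept={1}.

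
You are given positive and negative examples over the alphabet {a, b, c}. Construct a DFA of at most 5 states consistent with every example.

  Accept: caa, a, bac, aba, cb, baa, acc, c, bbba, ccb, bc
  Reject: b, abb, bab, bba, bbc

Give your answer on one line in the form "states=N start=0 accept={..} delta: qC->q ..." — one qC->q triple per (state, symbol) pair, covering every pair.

states=4 start=0 accept={0,2} delta: 0a->0 0b->1 0c->2 1a->0 1b->3 1c->0 2a->0 2b->0 2c->2 3a->1 3b->0 3c->1

Grow the machine one transition at a time. Run the examples from 0; the earliest place one falls off (shortest prefix, ties alphabetical) gets sent to the lowest-numbered state that keeps every Accept/Reject pair distinguishable — a pair clashes when both reach the same state with identical unread suffix — and to a fresh state only if none does.
a: 0a undefined. 0a->0: ok.
b: 0b undefined. 0b->0: no, a/b meet in 0. Open state 1: 0b->1.
c: 0c undefined. 0c->0: no, cb/b meet in 1. 0c->1: no, cb/abb meet in 1 with "b" left. Open state 2: 0c->2.
ba: 1a undefined. 1a->0: ok.
bb: 1b undefined. 1b->0: no, a/abb meet in 0. 1b->1: no, a/bba meet in 0. 1b->2: no, bac/abb meet in 2. Open state 3: 1b->3.
bc: 1c undefined. 1c->0: ok.
ca: 2a undefined. 2a->0: ok.
cb: 2b undefined. 2b->0: ok.
cc: 2c undefined. 2c->0: no, ccb/b meet in 1. 2c->1: no, acc/b meet in 1. 2c->2: ok.
bba: 3a undefined. 3a->0: no, caa/bba meet in 0. 3a->1: ok.
bbb: 3b undefined. 3b->0: ok.
bbc: 3c undefined. 3c->0: no, caa/bbc meet in 0. 3c->1: ok.
All examples now run through 4 states with every (state, symbol) defined. Accept strings end in {0,2}, Reject strings end in {1,3}; accept={0,2}.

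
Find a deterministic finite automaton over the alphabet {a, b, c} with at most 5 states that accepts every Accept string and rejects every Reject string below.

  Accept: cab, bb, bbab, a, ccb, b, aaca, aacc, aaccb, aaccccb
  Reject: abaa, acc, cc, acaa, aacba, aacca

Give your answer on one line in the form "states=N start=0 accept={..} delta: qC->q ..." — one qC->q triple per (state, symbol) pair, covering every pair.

State merging on the prefix tree: take the shortest (then alphabetical) example prefix whose next move is undefined and point that move at state 0, else 1, else 2, ...; a target is out if some Accept/Reject pair would then sit in one state with the same input left (inseparable). If every existing state is out, open a new one.
a: 0a undefined. 0a->0: no, aacc/acc meet in 0 with "cc" left. Open state 1: 0a->1.
b: 0b undefined. 0b->0: ok.
c: 0c undefined. 0c->0: no, bb/cc meet in 0. 0c->1: ok.
aa: 1a undefined. 1a->0: no, aacc/cc meet in 1 with "c" left. 1a->1: no, aacc/acc meet in 1 with "cc" left. Open state 2: 1a->2.
ab: 1b undefined. 1b->0: ok.
ac: 1c undefined. 1c->0: no, bb/cc meet in 0. 1c->1: no, a/acc meet in 1. 1c->2: ok.
aac: 2c undefined. 2c->0: no, bb/acc meet in 0. 2c->1: no, a/acc meet in 1. 2c->2: no, aaca/aacca meet in 2 with "a" left. Open state 3: 2c->3.
aca: 2a undefined. 2a->0: no, a/acaa meet in 1. 2a->1: ok.
cab: 2b undefined. 2b->0: ok.
aaca: 3a undefined. 3a->0: ok.
aacb: 3b undefined. 3b->0: no, a/aacba meet in 1. 3b->1: ok.
aacc: 3c undefined. 3c->0: no, a/aacca meet in 1. 3c->1: ok.
All examples now run through 4 states with every (state, symbol) defined. Accept strings end in {0,1}, Reject strings end in {2,3}; accept={0,1}.

states=4 start=0 accept={0,1} delta: 0a->1 0b->0 0c->1 1a->2 1b->0 1c->2 2a->1 2b->0 2c->3 3a->0 3b->1 3c->1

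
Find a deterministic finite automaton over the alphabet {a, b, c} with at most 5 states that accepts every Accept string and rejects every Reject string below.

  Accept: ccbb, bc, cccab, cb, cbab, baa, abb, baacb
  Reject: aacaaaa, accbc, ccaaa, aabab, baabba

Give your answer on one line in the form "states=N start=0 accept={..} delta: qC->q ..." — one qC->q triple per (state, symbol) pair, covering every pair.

states=5 start=0 accept={0,1,2,3} delta: 0a->0 0b->1 0c->1 1a->2 1b->0 1c->2 2a->3 2b->4 2c->0 3a->4 3b->2 3c->0 4a->4 4b->0 4c->4

State merging on the prefix tree: take the shortest (then alphabetical) example prefix whose next move is undefined and point that move at state 0, else 1, else 2, ...; a target is out if some Accept/Reject pair would then sit in one state with the same input left (inseparable). If every existing state is out, open a new one.
a: 0a undefined. 0a->0: ok.
b: 0b undefined. 0b->0: no, baa/aabab meet in 0. Open state 1: 0b->1.
c: 0c undefined. 0c->0: no, bc/accbc meet in 1 with "c" left. 0c->1: ok.
ba: 1a undefined. 1a->0: no, baa/aacaaaa meet in 0. 1a->1: no, cb/aabab meet in 1 with "b" left. Open state 2: 1a->2.
bc: 1c undefined. 1c->0: no, bc/accbc meet in 0. 1c->1: no, cccab/aabab meet in 2 with "b" left. 1c->2: ok.
cb: 1b undefined. 1b->0: ok.
baa: 2a undefined. 2a->0: no, cb/aacaaaa meet in 0. 2a->1: no, bc/baabba meet in 2. 2a->2: no, bc/aacaaaa meet in 2. Open state 3: 2a->3.
ccb: 2b undefined. 2b->0: no, ccbb/accbc meet in 1. 2b->1: no, bc/accbc meet in 2. 2b->2: no, ccbb/aabab meet in 2. 2b->3: no, baa/aabab meet in 3. Open state 4: 2b->4.
ccc: 2c undefined. 2c->0: ok.
baab: 3b undefined. 3b->0: no, bc/baabba meet in 2. 3b->1: no, cb/baabba meet in 0. 3b->2: ok.
baac: 3c undefined. 3c->0: ok.
ccaa: 3a undefined. 3a->0: no, cb/aacaaaa meet in 0. 3a->1: no, bc/aacaaaa meet in 2. 3a->2: no, baa/aacaaaa meet in 3. 3a->3: no, baa/aacaaaa meet in 3. 3a->4: ok.
ccbb: 4b undefined. 4b->0: ok.
accbc: 4c undefined. 4c->0: no, ccbb/accbc meet in 0. 4c->1: no, cccab/accbc meet in 1. 4c->2: no, bc/accbc meet in 2. 4c->3: no, baa/accbc meet in 3. 4c->4: ok.
ccaaa: 4a undefined. 4a->0: no, ccbb/aacaaaa meet in 0. 4a->1: no, cccab/aacaaaa meet in 1. 4a->2: no, bc/aacaaaa meet in 2. 4a->3: no, baa/aacaaaa meet in 3. 4a->4: ok.
All examples now run through 5 states with every (state, symbol) defined. Accept strings end in {0,1,2,3}, Reject strings end in {4}; accept={0,1,2,3}.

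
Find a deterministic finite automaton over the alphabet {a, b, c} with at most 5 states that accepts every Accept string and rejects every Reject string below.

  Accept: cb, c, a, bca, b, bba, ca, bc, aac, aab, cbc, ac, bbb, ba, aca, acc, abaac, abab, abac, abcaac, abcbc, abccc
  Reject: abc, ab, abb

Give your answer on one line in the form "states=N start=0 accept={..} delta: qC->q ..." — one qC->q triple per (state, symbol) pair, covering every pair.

State merging on the prefix tree: take the shortest (then alphabetical) example prefix whose next move is undefined and point that move at state 0, else 1, else 2, ...; a target is out if some Accept/Reject pair would then sit in one state with the same input left (inseparable). If every existing state is out, open a new one.
a: 0a undefined. 0a->0: no, b/ab meet in 0 with "b" left. Open state 1: 0a->1.
b: 0b undefined. 0b->0: ok.
c: 0c undefined. 0c->0: ok.
aa: 1a undefined. 1a->0: ok.
ab: 1b undefined. 1b->0: no, cb/abc meet in 0. 1b->1: no, a/ab meet in 1. Open state 2: 1b->2.
ac: 1c undefined. 1c->0: ok.
aba: 2a undefined. 2a->0: ok.
abb: 2b undefined. 2b->0: no, cb/abb meet in 0. 2b->1: no, a/abb meet in 1. 2b->2: ok.
abc: 2c undefined. 2c->0: no, cb/abc meet in 0. 2c->1: no, a/abc meet in 1. 2c->2: no, abcbc/abc meet in 2. Open state 3: 2c->3.
abca: 3a undefined. 3a->0: ok.
abcb: 3b undefined. 3b->0: ok.
abcc: 3c undefined. 3c->0: ok.
All examples now run through 4 states with every (state, symbol) defined. Accept strings end in {0,1}, Reject strings end in {2,3}; accept={0,1}.

states=4 start=0 accept={0,1} delta: 0a->1 0b->0 0c->0 1a->0 1b->2 1c->0 2a->0 2b->2 2c->3 3a->0 3b->0 3c->0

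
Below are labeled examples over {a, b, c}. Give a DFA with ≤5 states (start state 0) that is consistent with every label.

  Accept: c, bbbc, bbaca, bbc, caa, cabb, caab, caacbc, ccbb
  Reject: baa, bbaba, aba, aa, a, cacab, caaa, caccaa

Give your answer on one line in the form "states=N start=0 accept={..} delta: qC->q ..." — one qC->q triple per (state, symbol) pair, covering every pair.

states=4 start=0 accept={1,2,3} delta: 0a->0 0b->0 0c->1 1a->2 1b->1 1c->1 2a->3 2b->1 2c->3 3a->0 3b->1 3c->0

Fold the examples into a partial DFA from state 0: repeatedly fix the first undefined (state, symbol) met by the shortest-then-alphabetical prefix, trying targets in increasing order and rejecting any under which an Accept and a Reject string meet in one state with the same remainder; add a state when all current targets are rejected. Accepting states are where Accept strings end.
a: 0a undefined. 0a->0: ok.
b: 0b undefined. 0b->0: ok.
c: 0c undefined. 0c->0: no, c/baa meet in 0. Open state 1: 0c->1.
ca: 1a undefined. 1a->0: no, bbaca/baa meet in 0. 1a->1: no, c/caaa meet in 1. Open state 2: 1a->2.
cc: 1c undefined. 1c->0: no, ccbb/baa meet in 0. 1c->1: ok.
caa: 2a undefined. 2a->0: no, caa/baa meet in 0. 2a->1: no, bbaca/caaa meet in 2. 2a->2: no, bbaca/caaa meet in 2. Open state 3: 2a->3.
cab: 2b undefined. 2b->0: no, cabb/baa meet in 0. 2b->1: ok.
cac: 2c undefined. 2c->0: no, caa/caccaa meet in 3. 2c->1: no, c/cacab meet in 1. 2c->2: no, caab/cacab meet in 3 with "b" left. 2c->3: ok.
ccb: 1b undefined. 1b->0: no, cabb/baa meet in 0. 1b->1: ok.
caaa: 3a undefined. 3a->0: ok.
caab: 3b undefined. 3b->0: no, caab/baa meet in 0. 3b->1: ok.
caac: 3c undefined. 3c->0: ok.
All examples now run through 4 states with every (state, symbol) defined. Accept strings end in {1,2,3}, Reject strings end in {0}; accept={1,2,3}.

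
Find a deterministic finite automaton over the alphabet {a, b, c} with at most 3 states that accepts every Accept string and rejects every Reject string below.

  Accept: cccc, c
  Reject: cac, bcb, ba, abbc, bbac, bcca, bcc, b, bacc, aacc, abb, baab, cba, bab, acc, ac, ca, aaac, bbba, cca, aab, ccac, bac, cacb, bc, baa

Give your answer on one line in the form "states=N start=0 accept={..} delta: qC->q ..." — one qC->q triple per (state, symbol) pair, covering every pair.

states=2 start=0 accept={0} delta: 0a->1 0b->1 0c->0 1a->1 1b->1 1c->1

Fold the examples into a partial DFA from state 0: repeatedly fix the first undefined (state, symbol) met by the shortest-then-alphabetical prefix, trying targets in increasing order and rejecting any under which an Accept and a Reject string meet in one state with the same remainder; add a state when all current targets are rejected. Accepting states are where Accept strings end.
a: 0a undefined. 0a->0: no, c/ac meet in 0 with "c" left. Open state 1: 0a->1.
b: 0b undefined. 0b->0: no, c/bc meet in 0 with "c" left. 0b->1: ok.
c: 0c undefined. 0c->0: ok.
aa: 1a undefined. 1a->0: no, cccc/ba meet in 0. 1a->1: ok.
ab: 1b undefined. 1b->0: no, cccc/baab meet in 0. 1b->1: ok.
ac: 1c undefined. 1c->0: no, cccc/cac meet in 0. 1c->1: ok.
All examples now run through 2 states with every (state, symbol) defined. Accept strings end in {0}, Reject strings end in {1}; accept={0}.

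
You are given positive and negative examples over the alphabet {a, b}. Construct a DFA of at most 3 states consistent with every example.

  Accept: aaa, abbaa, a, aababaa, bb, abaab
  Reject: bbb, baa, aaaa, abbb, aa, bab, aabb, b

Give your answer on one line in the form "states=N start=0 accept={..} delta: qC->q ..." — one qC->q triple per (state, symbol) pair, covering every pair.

states=3 start=0 accept={1} delta: 0a->1 0b->2 1a->2 1b->2 2a->1 2b->1

State merging on the prefix tree: take the shortest (then alphabetical) example prefix whose next move is undefined and point that move at state 0, else 1, else 2, ...; a target is out if some Accept/Reject pair would then sit in one state with the same input left (inseparable). If every existing state is out, open a new one.
a: 0a undefined. 0a->0: no, aaa/aaaa meet in 0. Open state 1: 0a->1.
b: 0b undefined. 0b->0: no, bb/bbb meet in 0. 0b->1: no, aaa/baa meet in 1 with "aa" left. Open state 2: 0b->2.
aa: 1a undefined. 1a->0: no, bb/aabb meet in 2 with "b" left. 1a->1: no, aaa/aaaa meet in 1. 1a->2: ok.
ab: 1b undefined. 1b->0: no, abbaa/baa meet in 2 with "aa" left. 1b->1: no, a/abbb meet in 1. 1b->2: ok.
ba: 2a undefined. 2a->0: no, a/baa meet in 1. 2a->1: ok.
bb: 2b undefined. 2b->0: no, abbaa/bbb meet in 2. 2b->1: ok.
All examples now run through 3 states with every (state, symbol) defined. Accept strings end in {1}, Reject strings end in {2}; accept={1}.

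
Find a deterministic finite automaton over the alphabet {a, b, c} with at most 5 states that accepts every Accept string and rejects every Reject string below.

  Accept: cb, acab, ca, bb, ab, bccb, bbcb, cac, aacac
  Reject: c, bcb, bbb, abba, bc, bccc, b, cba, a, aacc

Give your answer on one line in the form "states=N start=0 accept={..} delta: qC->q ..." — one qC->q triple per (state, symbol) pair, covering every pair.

Grow the machine one transition at a time. Run the examples from 0; the earliest place one falls off (shortest prefix, ties alphabetical) gets sent to the lowest-numbered state that keeps every Accept/Reject pair distinguishable — a pair clashes when both reach the same state with identical unread suffix — and to a fresh state only if none does.
a: 0a undefined. 0a->0: no, ab/b meet in 0 with "b" left. Open state 1: 0a->1.
b: 0b undefined. 0b->0: no, cb/bcb meet in 0 with "cb" left. 0b->1: ok.
c: 0c undefined. 0c->0: no, cb/b meet in 1. 0c->1: ok.
aa: 1a undefined. 1a->0: no, cac/c meet in 1. 1a->1: no, ca/c meet in 1. Open state 2: 1a->2.
ab: 1b undefined. 1b->0: no, ca/abba meet in 2. 1b->1: no, cb/c meet in 1. 1b->2: ok.
ac: 1c undefined. 1c->0: ok.
aac: 2c undefined. 2c->0: no, bbcb/c meet in 1. 2c->1: no, cac/c meet in 1. 2c->2: no, cb/aacc meet in 2. Open state 3: 2c->3.
abb: 2b undefined. 2b->0: ok.
cba: 2a undefined. 2a->0: ok.
aaca: 3a undefined. 3a->0: no, aacac/c meet in 1. 3a->1: no, aacac/bbb meet in 0. 3a->2: ok.
aacc: 3c undefined. 3c->0: ok.
bbcb: 3b undefined. 3b->0: no, bbcb/bbb meet in 0. 3b->1: no, bbcb/c meet in 1. 3b->2: ok.
All examples now run through 4 states with every (state, symbol) defined. Accept strings end in {2,3}, Reject strings end in {0,1}; accept={2,3}.

states=4 start=0 accept={2,3} delta: 0a->1 0b->1 0c->1 1a->2 1b->2 1c->0 2a->0 2b->0 2c->3 3a->2 3b->2 3c->0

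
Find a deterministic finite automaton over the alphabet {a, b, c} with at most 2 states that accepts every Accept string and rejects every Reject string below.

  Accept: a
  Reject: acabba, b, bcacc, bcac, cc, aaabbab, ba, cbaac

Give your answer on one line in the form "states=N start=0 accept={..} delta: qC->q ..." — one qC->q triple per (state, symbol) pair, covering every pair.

states=2 start=0 accept={0} delta: 0a->0 0b->1 0c->1 1a->1 1b->0 1c->1

Fold the examples into a partial DFA from state 0: repeatedly fix the first undefined (state, symbol) met by the shortest-then-alphabetical prefix, trying targets in increasing order and rejecting any under which an Accept and a Reject string meet in one state with the same remainder; add a state when all current targets are rejected. Accepting states are where Accept strings end.
a: 0a undefined. 0a->0: ok.
b: 0b undefined. 0b->0: no, a/b meet in 0. Open state 1: 0b->1.
c: 0c undefined. 0c->0: no, a/cc meet in 0. 0c->1: ok.
ba: 1a undefined. 1a->0: no, a/ba meet in 0. 1a->1: ok.
bc: 1c undefined. 1c->0: no, a/bcacc meet in 0. 1c->1: ok.
cb: 1b undefined. 1b->0: ok.
All examples now run through 2 states with every (state, symbol) defined. Accept strings end in {0}, Reject strings end in {1}; accept={0}.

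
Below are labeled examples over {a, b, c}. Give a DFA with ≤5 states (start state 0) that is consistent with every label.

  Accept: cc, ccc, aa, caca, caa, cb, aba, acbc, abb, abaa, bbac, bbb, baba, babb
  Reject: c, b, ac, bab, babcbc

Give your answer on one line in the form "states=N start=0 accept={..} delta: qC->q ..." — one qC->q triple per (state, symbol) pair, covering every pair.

Grow the machine one transition at a time. Run the examples from 0; the earliest place one falls off (shortest prefix, ties alphabetical) gets sent to the lowest-numbered state that keeps every Accept/Reject pair distinguishable — a pair clashes when both reach the same state with identical unread suffix — and to a fresh state only if none does.
a: 0a undefined. 0a->0: ok.
b: 0b undefined. 0b->0: no, aa/b meet in 0. Open state 1: 0b->1.
c: 0c undefined. 0c->0: no, cc/c meet in 0. 0c->1: ok.
ba: 1a undefined. 1a->0: ok.
bb: 1b undefined. 1b->0: no, acbc/c meet in 1. 1b->1: no, cb/c meet in 1. Open state 2: 1b->2.
cc: 1c undefined. 1c->0: no, cc/babcbc meet in 0. 1c->1: no, cc/c meet in 1. 1c->2: ok.
bba: 2a undefined. 2a->0: no, bbac/c meet in 1. 2a->1: ok.
bbb: 2b undefined. 2b->0: ok.
ccc: 2c undefined. 2c->0: ok.
All examples now run through 3 states with every (state, symbol) defined. Accept strings end in {0,2}, Reject strings end in {1}; accept={0,2}.

states=3 start=0 accept={0,2} delta: 0a->0 0b->1 0c->1 1a->0 1b->2 1c->2 2a->1 2b->0 2c->0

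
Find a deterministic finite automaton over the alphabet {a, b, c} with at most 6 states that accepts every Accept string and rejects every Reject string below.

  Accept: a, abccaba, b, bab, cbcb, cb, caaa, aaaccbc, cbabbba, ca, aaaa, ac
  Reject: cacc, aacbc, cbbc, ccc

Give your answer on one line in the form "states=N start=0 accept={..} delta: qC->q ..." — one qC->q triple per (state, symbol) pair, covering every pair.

State merging on the prefix tree: take the shortest (then alphabetical) example prefix whose next move is undefined and point that move at state 0, else 1, else 2, ...; a target is out if some Accept/Reject pair would then sit in one state with the same input left (inseparable). If every existing state is out, open a new one.
a: 0a undefined. 0a->0: ok.
b: 0b undefined. 0b->0: ok.
c: 0c undefined. 0c->0: no, a/cacc meet in 0. Open state 1: 0c->1.
ca: 1a undefined. 1a->0: ok.
cb: 1b undefined. 1b->0: no, ac/aacbc meet in 1. 1b->1: ok.
cc: 1c undefined. 1c->0: no, a/cacc meet in 0. 1c->1: no, cbcb/cacc meet in 1. Open state 2: 1c->2.
ccc: 2c undefined. 2c->0: no, a/ccc meet in 0. 2c->1: no, cb/ccc meet in 1. 2c->2: ok.
cbcb: 2b undefined. 2b->0: ok.
abcca: 2a undefined. 2a->0: ok.
All examples now run through 3 states with every (state, symbol) defined. Accept strings end in {0,1}, Reject strings end in {2}; accept={0,1}.

states=3 start=0 accept={0,1} delta: 0a->0 0b->0 0c->1 1a->0 1b->1 1c->2 2a->0 2b->0 2c->2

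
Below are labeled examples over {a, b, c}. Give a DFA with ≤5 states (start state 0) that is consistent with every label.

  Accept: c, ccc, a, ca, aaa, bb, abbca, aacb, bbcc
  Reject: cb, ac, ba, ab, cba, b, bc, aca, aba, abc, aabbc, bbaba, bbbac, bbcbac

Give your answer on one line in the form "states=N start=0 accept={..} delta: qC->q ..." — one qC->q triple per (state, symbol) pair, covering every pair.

states=5 start=0 accept={0,1,3} delta: 0a->1 0b->2 0c->0 1a->1 1b->2 1c->2 2a->2 2b->3 2c->2 3a->0 3b->0 3c->4 4a->0 4b->0 4c->0

Grow the machine one transition at a time. Run the examples from 0; the earliest place one falls off (shortest prefix, ties alphabetical) gets sent to the lowest-numbered state that keeps every Accept/Reject pair distinguishable — a pair clashes when both reach the same state with identical unread suffix — and to a fresh state only if none does.
a: 0a undefined. 0a->0: no, c/ac meet in 0 with "c" left. Open state 1: 0a->1.
b: 0b undefined. 0b->0: no, c/bc meet in 0 with "c" left. 0b->1: no, a/b meet in 1. Open state 2: 0b->2.
c: 0c undefined. 0c->0: ok.
aa: 1a undefined. 1a->0: no, aacb/cb meet in 2. 1a->1: ok.
ab: 1b undefined. 1b->0: no, c/ab meet in 0. 1b->1: no, a/ab meet in 1. 1b->2: ok.
ac: 1c undefined. 1c->0: no, c/ac meet in 0. 1c->1: no, a/ac meet in 1. 1c->2: ok.
ba: 2a undefined. 2a->0: no, c/ba meet in 0. 2a->1: no, a/ba meet in 1. 2a->2: ok.
bb: 2b undefined. 2b->0: no, c/aabbc meet in 0. 2b->1: no, abbca/cb meet in 2. 2b->2: no, bb/cb meet in 2. Open state 3: 2b->3.
bc: 2c undefined. 2c->0: no, c/bc meet in 0. 2c->1: no, a/bc meet in 1. 2c->2: ok.
bba: 3a undefined. 3a->0: ok.
bbb: 3b undefined. 3b->0: ok.
bbc: 3c undefined. 3c->0: no, c/aabbc meet in 0. 3c->1: no, a/aabbc meet in 1. 3c->2: no, c/bbcbac meet in 0. 3c->3: no, bb/aabbc meet in 3. Open state 4: 3c->4.
bbcb: 4b undefined. 4b->0: ok.
bbcc: 4c undefined. 4c->0: ok.
abbca: 4a undefined. 4a->0: ok.
All examples now run through 5 states with every (state, symbol) defined. Accept strings end in {0,1,3}, Reject strings end in {2,4}; accept={0,1,3}.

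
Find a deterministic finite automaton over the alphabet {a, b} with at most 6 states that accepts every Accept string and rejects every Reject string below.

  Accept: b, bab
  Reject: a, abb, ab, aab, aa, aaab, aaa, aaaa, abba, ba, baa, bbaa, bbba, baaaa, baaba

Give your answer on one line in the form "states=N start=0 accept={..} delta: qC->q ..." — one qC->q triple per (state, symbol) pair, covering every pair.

states=3 start=0 accept={2} delta: 0a->1 0b->2 1a->1 1b->1 2a->0 2b->0

Fold the examples into a partial DFA from state 0: repeatedly fix the first undefined (state, symbol) met by the shortest-then-alphabetical prefix, trying targets in increasing order and rejecting any under which an Accept and a Reject string meet in one state with the same remainder; add a state when all current targets are rejected. Accepting states are where Accept strings end.
a: 0a undefined. 0a->0: no, b/ab meet in 0 with "b" left. Open state 1: 0a->1.
b: 0b undefined. 0b->0: no, bab/ab meet in 1 with "b" left. 0b->1: no, b/a meet in 1. Open state 2: 0b->2.
aa: 1a undefined. 1a->0: no, b/aab meet in 2. 1a->1: ok.
ab: 1b undefined. 1b->0: no, b/abb meet in 2. 1b->1: ok.
ba: 2a undefined. 2a->0: ok.
bb: 2b undefined. 2b->0: ok.
All examples now run through 3 states with every (state, symbol) defined. Accept strings end in {2}, Reject strings end in {0,1}; accept={2}.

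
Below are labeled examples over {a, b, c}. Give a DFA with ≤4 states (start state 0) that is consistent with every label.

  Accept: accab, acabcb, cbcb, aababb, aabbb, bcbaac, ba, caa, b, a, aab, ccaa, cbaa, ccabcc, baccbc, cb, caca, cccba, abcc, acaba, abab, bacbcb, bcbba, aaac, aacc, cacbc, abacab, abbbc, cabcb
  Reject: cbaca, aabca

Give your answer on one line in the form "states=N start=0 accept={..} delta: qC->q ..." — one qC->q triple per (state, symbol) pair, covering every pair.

states=3 start=0 accept={0,1} delta: 0a->0 0b->0 0c->1 1a->2 1b->0 1c->0 2a->0 2b->0 2c->0

State merging on the prefix tree: take the shortest (then alphabetical) example prefix whose next move is undefined and point that move at state 0, else 1, else 2, ...; a target is out if some Accept/Reject pair would then sit in one state with the same input left (inseparable). If every existing state is out, open a new one.
a: 0a undefined. 0a->0: ok.
b: 0b undefined. 0b->0: ok.
c: 0c undefined. 0c->0: no, accab/cbaca meet in 0. Open state 1: 0c->1.
ca: 1a undefined. 1a->0: no, aababb/aabca meet in 0. 1a->1: no, caa/aabca meet in 1. Open state 2: 1a->2.
cb: 1b undefined. 1b->0: ok.
cc: 1c undefined. 1c->0: ok.
caa: 2a undefined. 2a->0: ok.
cab: 2b undefined. 2b->0: ok.
cac: 2c undefined. 2c->0: ok.
All examples now run through 3 states with every (state, symbol) defined. Accept strings end in {0,1}, Reject strings end in {2}; accept={0,1}.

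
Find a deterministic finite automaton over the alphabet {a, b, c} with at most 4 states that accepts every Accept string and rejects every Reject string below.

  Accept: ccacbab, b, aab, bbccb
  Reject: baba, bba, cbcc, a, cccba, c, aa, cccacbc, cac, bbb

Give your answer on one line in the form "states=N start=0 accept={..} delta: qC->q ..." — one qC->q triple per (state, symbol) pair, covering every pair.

states=3 start=0 accept={1} delta: 0a->0 0b->1 0c->0 1a->0 1b->2 1c->0 2a->0 2b->0 2c->0

Fold the examples into a partial DFA from state 0: repeatedly fix the first undefined (state, symbol) met by the shortest-then-alphabetical prefix, trying targets in increasing order and rejecting any under which an Accept and a Reject string meet in one state with the same remainder; add a state when all current targets are rejected. Accepting states are where Accept strings end.
a: 0a undefined. 0a->0: ok.
b: 0b undefined. 0b->0: no, b/baba meet in 0. Open state 1: 0b->1.
c: 0c undefined. 0c->0: ok.
ba: 1a undefined. 1a->0: ok.
bb: 1b undefined. 1b->0: no, ccacbab/bbb meet in 1. 1b->1: no, ccacbab/bbb meet in 1. Open state 2: 1b->2.
bba: 2a undefined. 2a->0: ok.
bbb: 2b undefined. 2b->0: ok.
bbc: 2c undefined. 2c->0: ok.
cbc: 1c undefined. 1c->0: ok.
All examples now run through 3 states with every (state, symbol) defined. Accept strings end in {1}, Reject strings end in {0}; accept={1}.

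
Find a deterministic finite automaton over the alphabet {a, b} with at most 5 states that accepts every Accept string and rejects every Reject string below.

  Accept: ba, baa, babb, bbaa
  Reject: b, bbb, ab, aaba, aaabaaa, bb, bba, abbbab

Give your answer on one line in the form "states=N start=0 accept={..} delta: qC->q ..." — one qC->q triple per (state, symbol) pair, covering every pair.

Grow the machine one transition at a time. Run the examples from 0; the earliest place one falls off (shortest prefix, ties alphabetical) gets sent to the lowest-numbered state that keeps every Accept/Reject pair distinguishable — a pair clashes when both reach the same state with identical unread suffix — and to a fresh state only if none does.
a: 0a undefined. 0a->0: no, ba/aaba meet in 0 with "ba" left. Open state 1: 0a->1.
b: 0b undefined. 0b->0: no, ba/bba meet in 1. 0b->1: ok.
aa: 1a undefined. 1a->0: no, ba/aaba meet in 0. 1a->1: no, ba/b meet in 1. Open state 2: 1a->2.
ab: 1b undefined. 1b->0: ok.
aaa: 2a undefined. 2a->0: no, baa/ab meet in 0. 2a->1: no, baa/b meet in 1. 2a->2: ok.
aab: 2b undefined. 2b->0: no, ba/aaabaaa meet in 2. 2b->1: no, ba/aaba meet in 2. 2b->2: no, ba/aaba meet in 2. Open state 3: 2b->3.
aaba: 3a undefined. 3a->0: no, ba/aaabaaa meet in 2. 3a->1: no, ba/aaabaaa meet in 2. 3a->2: no, ba/aaba meet in 2. 3a->3: ok.
babb: 3b undefined. 3b->0: no, babb/ab meet in 0. 3b->1: no, babb/b meet in 1. 3b->2: ok.
All examples now run through 4 states with every (state, symbol) defined. Accept strings end in {2}, Reject strings end in {0,1,3}; accept={2}.

states=4 start=0 accept={2} delta: 0a->1 0b->1 1a->2 1b->0 2a->2 2b->3 3a->3 3b->2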